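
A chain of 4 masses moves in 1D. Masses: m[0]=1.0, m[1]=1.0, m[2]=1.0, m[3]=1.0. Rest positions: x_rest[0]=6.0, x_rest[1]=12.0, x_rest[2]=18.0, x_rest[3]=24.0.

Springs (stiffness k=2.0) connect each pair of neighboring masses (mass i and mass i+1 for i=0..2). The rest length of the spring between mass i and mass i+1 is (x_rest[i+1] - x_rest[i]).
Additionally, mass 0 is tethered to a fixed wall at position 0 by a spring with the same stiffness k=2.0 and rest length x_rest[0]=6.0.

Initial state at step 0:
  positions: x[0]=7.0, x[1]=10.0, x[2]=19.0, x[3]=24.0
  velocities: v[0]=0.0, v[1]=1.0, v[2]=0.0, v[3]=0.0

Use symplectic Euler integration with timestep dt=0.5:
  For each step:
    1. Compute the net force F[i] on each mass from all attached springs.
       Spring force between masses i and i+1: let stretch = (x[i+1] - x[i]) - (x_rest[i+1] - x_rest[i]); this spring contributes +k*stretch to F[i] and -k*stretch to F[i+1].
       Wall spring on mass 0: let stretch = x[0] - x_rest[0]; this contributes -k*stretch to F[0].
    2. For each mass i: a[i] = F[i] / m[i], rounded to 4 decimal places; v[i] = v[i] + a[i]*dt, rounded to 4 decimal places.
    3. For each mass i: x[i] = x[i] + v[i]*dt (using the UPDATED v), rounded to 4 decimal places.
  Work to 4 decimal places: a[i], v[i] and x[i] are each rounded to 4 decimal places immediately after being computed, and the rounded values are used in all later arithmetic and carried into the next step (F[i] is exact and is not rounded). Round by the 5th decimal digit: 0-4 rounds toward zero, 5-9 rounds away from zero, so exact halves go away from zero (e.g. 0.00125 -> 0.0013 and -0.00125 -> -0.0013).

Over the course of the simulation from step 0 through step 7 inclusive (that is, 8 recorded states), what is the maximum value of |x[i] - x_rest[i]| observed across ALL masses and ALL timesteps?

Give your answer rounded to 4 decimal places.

Step 0: x=[7.0000 10.0000 19.0000 24.0000] v=[0.0000 1.0000 0.0000 0.0000]
Step 1: x=[5.0000 13.5000 17.0000 24.5000] v=[-4.0000 7.0000 -4.0000 1.0000]
Step 2: x=[4.7500 14.5000 17.0000 24.2500] v=[-0.5000 2.0000 0.0000 -0.5000]
Step 3: x=[7.0000 11.8750 19.3750 23.3750] v=[4.5000 -5.2500 4.7500 -1.7500]
Step 4: x=[8.1875 10.5625 20.0000 23.5000] v=[2.3750 -2.6250 1.2500 0.2500]
Step 5: x=[6.4688 12.7813 17.6563 24.8750] v=[-3.4375 4.4375 -4.6875 2.7500]
Step 6: x=[4.6719 14.2813 16.4844 25.6407] v=[-3.5938 3.0000 -2.3438 1.5313]
Step 7: x=[5.3438 12.0782 18.7891 24.8282] v=[1.3437 -4.4063 4.6094 -1.6250]
Max displacement = 2.5000

Answer: 2.5000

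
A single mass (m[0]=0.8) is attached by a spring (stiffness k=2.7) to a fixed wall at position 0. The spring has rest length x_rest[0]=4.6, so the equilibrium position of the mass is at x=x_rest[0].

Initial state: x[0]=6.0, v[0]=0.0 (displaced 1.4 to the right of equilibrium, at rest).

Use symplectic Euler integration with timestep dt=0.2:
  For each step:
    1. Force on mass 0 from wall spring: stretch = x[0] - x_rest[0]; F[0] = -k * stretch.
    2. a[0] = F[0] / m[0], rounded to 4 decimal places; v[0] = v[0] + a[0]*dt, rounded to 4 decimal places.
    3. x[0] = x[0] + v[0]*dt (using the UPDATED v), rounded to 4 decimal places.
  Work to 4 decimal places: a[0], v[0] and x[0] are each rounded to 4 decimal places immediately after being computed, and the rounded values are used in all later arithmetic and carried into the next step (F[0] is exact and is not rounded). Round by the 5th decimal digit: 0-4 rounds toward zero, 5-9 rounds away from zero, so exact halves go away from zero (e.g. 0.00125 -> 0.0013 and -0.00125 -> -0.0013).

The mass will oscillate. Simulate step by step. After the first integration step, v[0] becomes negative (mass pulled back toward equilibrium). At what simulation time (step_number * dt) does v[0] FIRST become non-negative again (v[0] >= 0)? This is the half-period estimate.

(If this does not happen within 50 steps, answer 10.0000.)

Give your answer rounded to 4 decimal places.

Step 0: x=[6.0000] v=[0.0000]
Step 1: x=[5.8110] v=[-0.9450]
Step 2: x=[5.4585] v=[-1.7624]
Step 3: x=[4.9901] v=[-2.3419]
Step 4: x=[4.4691] v=[-2.6052]
Step 5: x=[3.9657] v=[-2.5168]
Step 6: x=[3.5480] v=[-2.0886]
Step 7: x=[3.2723] v=[-1.3785]
Step 8: x=[3.1758] v=[-0.4823]
Step 9: x=[3.2716] v=[0.4790]
First v>=0 after going negative at step 9, time=1.8000

Answer: 1.8000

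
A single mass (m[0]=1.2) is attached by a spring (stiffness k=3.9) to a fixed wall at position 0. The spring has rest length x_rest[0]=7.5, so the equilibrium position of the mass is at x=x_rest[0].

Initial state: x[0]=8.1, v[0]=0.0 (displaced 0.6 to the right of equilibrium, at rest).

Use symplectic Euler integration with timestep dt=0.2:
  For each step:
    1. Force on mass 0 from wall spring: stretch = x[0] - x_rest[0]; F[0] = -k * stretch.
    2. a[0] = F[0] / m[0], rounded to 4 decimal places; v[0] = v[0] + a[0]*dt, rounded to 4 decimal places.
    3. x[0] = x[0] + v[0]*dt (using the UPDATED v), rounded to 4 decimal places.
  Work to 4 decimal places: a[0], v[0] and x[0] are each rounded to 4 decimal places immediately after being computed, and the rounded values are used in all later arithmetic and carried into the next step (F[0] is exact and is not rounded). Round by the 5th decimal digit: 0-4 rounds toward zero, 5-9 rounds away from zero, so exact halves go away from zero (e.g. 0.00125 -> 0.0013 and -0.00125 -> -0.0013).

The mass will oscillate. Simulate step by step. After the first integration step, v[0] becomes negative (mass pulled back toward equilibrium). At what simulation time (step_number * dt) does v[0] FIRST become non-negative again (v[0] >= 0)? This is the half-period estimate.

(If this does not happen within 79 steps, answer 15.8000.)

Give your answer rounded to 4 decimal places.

Step 0: x=[8.1000] v=[0.0000]
Step 1: x=[8.0220] v=[-0.3900]
Step 2: x=[7.8761] v=[-0.7293]
Step 3: x=[7.6813] v=[-0.9738]
Step 4: x=[7.4630] v=[-1.0916]
Step 5: x=[7.2495] v=[-1.0675]
Step 6: x=[7.0686] v=[-0.9047]
Step 7: x=[6.9437] v=[-0.6243]
Step 8: x=[6.8912] v=[-0.2627]
Step 9: x=[6.9178] v=[0.1330]
First v>=0 after going negative at step 9, time=1.8000

Answer: 1.8000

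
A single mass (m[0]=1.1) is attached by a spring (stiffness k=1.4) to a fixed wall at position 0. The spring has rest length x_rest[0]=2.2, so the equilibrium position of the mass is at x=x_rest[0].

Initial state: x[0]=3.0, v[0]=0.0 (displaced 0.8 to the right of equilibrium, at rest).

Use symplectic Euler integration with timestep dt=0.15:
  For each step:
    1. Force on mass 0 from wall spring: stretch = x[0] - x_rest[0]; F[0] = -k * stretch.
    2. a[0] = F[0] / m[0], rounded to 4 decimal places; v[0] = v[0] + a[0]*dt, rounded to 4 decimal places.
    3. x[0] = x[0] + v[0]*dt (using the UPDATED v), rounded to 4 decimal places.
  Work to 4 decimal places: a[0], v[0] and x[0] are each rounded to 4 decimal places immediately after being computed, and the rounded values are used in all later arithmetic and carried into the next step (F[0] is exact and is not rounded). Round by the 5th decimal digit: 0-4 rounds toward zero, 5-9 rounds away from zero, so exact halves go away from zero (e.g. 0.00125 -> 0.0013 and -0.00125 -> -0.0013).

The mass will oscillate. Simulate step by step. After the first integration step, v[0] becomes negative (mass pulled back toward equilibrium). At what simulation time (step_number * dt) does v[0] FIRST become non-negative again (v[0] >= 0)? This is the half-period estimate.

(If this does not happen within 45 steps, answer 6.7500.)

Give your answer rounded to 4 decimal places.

Answer: 2.8500

Derivation:
Step 0: x=[3.0000] v=[0.0000]
Step 1: x=[2.9771] v=[-0.1527]
Step 2: x=[2.9319] v=[-0.3011]
Step 3: x=[2.8658] v=[-0.4408]
Step 4: x=[2.7806] v=[-0.5679]
Step 5: x=[2.6788] v=[-0.6787]
Step 6: x=[2.5633] v=[-0.7701]
Step 7: x=[2.4374] v=[-0.8395]
Step 8: x=[2.3047] v=[-0.8848]
Step 9: x=[2.1690] v=[-0.9048]
Step 10: x=[2.0342] v=[-0.8989]
Step 11: x=[1.9041] v=[-0.8673]
Step 12: x=[1.7825] v=[-0.8108]
Step 13: x=[1.6728] v=[-0.7311]
Step 14: x=[1.5782] v=[-0.6305]
Step 15: x=[1.5014] v=[-0.5118]
Step 16: x=[1.4446] v=[-0.3784]
Step 17: x=[1.4095] v=[-0.2342]
Step 18: x=[1.3970] v=[-0.0833]
Step 19: x=[1.4075] v=[0.0700]
First v>=0 after going negative at step 19, time=2.8500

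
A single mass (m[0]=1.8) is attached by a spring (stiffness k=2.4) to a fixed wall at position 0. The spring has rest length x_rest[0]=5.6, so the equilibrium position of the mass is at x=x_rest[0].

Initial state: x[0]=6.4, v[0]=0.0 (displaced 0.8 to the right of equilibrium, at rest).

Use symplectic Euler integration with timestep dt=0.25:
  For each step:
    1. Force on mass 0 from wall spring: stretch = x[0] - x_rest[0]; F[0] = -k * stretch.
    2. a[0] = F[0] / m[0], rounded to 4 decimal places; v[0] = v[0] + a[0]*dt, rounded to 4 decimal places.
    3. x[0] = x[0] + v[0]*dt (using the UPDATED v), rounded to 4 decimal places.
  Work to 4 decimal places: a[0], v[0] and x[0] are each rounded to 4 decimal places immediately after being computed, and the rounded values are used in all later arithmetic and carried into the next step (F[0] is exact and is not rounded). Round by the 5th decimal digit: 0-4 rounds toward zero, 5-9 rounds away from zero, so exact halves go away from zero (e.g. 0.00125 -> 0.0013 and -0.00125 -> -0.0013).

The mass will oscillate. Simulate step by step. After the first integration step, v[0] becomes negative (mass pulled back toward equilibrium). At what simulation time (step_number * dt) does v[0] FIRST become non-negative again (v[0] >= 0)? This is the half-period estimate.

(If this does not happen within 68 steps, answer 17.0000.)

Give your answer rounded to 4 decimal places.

Step 0: x=[6.4000] v=[0.0000]
Step 1: x=[6.3333] v=[-0.2667]
Step 2: x=[6.2055] v=[-0.5111]
Step 3: x=[6.0273] v=[-0.7129]
Step 4: x=[5.8135] v=[-0.8553]
Step 5: x=[5.5819] v=[-0.9265]
Step 6: x=[5.3518] v=[-0.9205]
Step 7: x=[5.1424] v=[-0.8378]
Step 8: x=[4.9711] v=[-0.6853]
Step 9: x=[4.8522] v=[-0.4757]
Step 10: x=[4.7956] v=[-0.2264]
Step 11: x=[4.8060] v=[0.0417]
First v>=0 after going negative at step 11, time=2.7500

Answer: 2.7500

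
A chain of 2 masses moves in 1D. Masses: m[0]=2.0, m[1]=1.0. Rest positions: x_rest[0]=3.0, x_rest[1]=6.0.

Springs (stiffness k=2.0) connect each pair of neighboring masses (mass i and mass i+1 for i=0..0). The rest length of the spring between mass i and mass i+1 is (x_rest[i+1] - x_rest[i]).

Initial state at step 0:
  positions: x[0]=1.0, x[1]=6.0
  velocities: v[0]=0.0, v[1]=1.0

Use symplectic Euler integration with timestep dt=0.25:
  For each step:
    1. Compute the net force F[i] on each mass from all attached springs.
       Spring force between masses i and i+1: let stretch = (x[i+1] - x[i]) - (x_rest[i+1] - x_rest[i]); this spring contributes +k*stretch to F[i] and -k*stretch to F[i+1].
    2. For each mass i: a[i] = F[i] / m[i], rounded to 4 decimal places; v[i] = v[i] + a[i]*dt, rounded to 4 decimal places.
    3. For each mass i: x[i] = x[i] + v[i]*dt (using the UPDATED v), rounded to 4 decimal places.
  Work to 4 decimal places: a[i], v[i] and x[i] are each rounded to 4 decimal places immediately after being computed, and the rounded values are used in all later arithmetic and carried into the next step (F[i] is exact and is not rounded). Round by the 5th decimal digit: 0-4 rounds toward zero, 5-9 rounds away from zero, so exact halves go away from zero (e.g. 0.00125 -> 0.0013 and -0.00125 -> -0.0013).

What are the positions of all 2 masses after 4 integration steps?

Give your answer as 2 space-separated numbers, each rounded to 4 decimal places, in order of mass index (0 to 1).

Step 0: x=[1.0000 6.0000] v=[0.0000 1.0000]
Step 1: x=[1.1250 6.0000] v=[0.5000 0.0000]
Step 2: x=[1.3672 5.7656] v=[0.9688 -0.9375]
Step 3: x=[1.6968 5.3564] v=[1.3184 -1.6367]
Step 4: x=[2.0676 4.8648] v=[1.4833 -1.9665]

Answer: 2.0676 4.8648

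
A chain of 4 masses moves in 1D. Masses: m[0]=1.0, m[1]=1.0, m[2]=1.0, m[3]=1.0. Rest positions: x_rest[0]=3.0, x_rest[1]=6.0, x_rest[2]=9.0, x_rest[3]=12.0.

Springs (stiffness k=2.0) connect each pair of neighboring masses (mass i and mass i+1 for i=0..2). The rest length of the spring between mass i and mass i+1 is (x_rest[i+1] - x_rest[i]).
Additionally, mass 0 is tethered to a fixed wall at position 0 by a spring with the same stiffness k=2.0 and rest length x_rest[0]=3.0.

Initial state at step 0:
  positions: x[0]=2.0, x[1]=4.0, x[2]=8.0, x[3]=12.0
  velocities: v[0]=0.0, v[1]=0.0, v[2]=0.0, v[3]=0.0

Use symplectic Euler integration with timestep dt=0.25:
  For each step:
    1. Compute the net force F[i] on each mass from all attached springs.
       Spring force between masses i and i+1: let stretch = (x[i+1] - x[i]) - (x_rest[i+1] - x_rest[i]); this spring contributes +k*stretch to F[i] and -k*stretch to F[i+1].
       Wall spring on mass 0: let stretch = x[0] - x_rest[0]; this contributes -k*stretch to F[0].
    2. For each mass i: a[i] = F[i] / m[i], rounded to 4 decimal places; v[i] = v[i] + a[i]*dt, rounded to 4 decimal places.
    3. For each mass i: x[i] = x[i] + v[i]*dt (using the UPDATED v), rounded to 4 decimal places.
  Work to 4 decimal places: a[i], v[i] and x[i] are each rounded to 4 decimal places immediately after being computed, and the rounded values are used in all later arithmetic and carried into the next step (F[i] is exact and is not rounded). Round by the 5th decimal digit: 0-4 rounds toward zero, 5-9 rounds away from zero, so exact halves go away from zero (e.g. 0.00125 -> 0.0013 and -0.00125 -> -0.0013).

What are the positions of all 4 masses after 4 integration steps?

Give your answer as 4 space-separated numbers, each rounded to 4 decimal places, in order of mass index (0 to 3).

Answer: 2.3660 5.7044 8.1712 10.9831

Derivation:
Step 0: x=[2.0000 4.0000 8.0000 12.0000] v=[0.0000 0.0000 0.0000 0.0000]
Step 1: x=[2.0000 4.2500 8.0000 11.8750] v=[0.0000 1.0000 0.0000 -0.5000]
Step 2: x=[2.0313 4.6875 8.0156 11.6406] v=[0.1250 1.7500 0.0625 -0.9375]
Step 3: x=[2.1407 5.2090 8.0684 11.3281] v=[0.4375 2.0860 0.2110 -1.2500]
Step 4: x=[2.3660 5.7044 8.1712 10.9831] v=[0.9013 1.9816 0.4112 -1.3799]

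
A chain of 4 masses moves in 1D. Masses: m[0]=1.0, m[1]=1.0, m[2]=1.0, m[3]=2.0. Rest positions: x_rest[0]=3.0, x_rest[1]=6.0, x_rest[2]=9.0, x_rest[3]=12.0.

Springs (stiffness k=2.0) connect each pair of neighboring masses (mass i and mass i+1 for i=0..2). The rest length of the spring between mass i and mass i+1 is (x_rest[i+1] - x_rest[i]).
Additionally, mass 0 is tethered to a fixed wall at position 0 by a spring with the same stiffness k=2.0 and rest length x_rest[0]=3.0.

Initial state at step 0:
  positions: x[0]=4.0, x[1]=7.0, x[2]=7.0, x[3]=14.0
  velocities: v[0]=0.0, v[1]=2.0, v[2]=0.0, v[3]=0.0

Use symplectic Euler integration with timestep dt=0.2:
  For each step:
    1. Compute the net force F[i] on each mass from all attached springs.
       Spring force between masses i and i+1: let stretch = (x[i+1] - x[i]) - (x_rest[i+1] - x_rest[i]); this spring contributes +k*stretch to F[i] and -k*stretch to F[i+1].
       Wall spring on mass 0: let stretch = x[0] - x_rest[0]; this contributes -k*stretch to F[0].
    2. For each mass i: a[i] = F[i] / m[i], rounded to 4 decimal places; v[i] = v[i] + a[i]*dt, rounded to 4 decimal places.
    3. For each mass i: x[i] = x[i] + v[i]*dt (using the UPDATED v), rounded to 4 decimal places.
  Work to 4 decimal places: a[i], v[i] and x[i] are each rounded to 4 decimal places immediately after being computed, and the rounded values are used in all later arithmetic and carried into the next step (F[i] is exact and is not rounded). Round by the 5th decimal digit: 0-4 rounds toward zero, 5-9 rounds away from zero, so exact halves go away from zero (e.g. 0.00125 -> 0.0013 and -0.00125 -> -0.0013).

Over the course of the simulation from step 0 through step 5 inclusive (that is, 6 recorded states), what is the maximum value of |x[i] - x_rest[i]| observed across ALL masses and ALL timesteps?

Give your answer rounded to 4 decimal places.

Answer: 3.3141

Derivation:
Step 0: x=[4.0000 7.0000 7.0000 14.0000] v=[0.0000 2.0000 0.0000 0.0000]
Step 1: x=[3.9200 7.1600 7.5600 13.8400] v=[-0.4000 0.8000 2.8000 -0.8000]
Step 2: x=[3.7856 7.0928 8.5904 13.5488] v=[-0.6720 -0.3360 5.1520 -1.4560]
Step 3: x=[3.6129 6.8808 9.8977 13.1793] v=[-0.8634 -1.0598 6.5363 -1.8477]
Step 4: x=[3.4126 6.6488 11.2261 12.7985] v=[-1.0014 -1.1602 6.6422 -1.9040]
Step 5: x=[3.1982 6.5240 12.3141 12.4748] v=[-1.0720 -0.6238 5.4402 -1.6185]
Max displacement = 3.3141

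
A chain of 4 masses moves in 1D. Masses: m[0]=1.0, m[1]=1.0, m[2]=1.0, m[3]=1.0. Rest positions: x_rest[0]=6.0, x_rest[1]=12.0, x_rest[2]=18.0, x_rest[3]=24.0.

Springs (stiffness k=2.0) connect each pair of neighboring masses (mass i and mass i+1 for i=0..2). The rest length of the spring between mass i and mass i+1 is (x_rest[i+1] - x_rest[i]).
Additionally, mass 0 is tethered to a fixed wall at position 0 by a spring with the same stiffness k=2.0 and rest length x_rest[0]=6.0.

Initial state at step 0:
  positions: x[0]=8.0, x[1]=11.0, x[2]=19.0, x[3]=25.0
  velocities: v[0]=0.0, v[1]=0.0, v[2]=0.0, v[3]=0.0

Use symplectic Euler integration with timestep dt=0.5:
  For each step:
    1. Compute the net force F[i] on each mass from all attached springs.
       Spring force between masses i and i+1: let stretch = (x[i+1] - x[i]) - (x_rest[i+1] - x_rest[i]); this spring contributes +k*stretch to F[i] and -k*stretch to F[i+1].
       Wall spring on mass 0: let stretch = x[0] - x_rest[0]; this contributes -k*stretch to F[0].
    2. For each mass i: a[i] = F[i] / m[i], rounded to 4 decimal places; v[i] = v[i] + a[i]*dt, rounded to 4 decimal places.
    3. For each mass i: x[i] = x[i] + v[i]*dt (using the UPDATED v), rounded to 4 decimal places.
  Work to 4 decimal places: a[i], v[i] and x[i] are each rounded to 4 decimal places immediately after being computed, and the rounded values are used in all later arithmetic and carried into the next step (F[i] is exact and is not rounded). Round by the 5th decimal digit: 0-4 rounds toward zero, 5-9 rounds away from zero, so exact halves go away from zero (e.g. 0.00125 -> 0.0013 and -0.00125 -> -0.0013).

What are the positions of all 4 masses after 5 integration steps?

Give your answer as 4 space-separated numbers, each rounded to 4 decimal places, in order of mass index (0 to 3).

Answer: 7.0000 11.9688 17.0000 24.9688

Derivation:
Step 0: x=[8.0000 11.0000 19.0000 25.0000] v=[0.0000 0.0000 0.0000 0.0000]
Step 1: x=[5.5000 13.5000 18.0000 25.0000] v=[-5.0000 5.0000 -2.0000 0.0000]
Step 2: x=[4.2500 14.2500 18.2500 24.5000] v=[-2.5000 1.5000 0.5000 -1.0000]
Step 3: x=[5.8750 12.0000 19.6250 23.8750] v=[3.2500 -4.5000 2.7500 -1.2500]
Step 4: x=[7.6250 10.5000 19.3125 24.1250] v=[3.5000 -3.0000 -0.6250 0.5000]
Step 5: x=[7.0000 11.9688 17.0000 24.9688] v=[-1.2500 2.9375 -4.6250 1.6875]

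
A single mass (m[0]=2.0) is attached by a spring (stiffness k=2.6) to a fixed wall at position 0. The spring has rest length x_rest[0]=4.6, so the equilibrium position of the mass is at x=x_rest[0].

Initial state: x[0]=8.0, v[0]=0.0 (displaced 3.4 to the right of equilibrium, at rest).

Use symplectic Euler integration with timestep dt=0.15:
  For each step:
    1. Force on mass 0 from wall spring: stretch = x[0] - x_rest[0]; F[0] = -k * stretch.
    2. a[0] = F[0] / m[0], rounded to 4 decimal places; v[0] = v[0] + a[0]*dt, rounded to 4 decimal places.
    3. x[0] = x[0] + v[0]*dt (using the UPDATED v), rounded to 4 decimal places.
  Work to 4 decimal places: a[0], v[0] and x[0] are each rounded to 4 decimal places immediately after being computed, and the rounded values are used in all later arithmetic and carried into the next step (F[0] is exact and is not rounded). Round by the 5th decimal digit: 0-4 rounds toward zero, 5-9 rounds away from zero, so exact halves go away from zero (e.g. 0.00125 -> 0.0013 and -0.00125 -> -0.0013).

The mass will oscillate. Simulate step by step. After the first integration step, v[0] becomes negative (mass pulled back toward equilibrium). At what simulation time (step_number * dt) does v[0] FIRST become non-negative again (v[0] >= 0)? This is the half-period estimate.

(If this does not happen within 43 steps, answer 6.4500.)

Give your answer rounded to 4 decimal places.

Answer: 2.8500

Derivation:
Step 0: x=[8.0000] v=[0.0000]
Step 1: x=[7.9006] v=[-0.6630]
Step 2: x=[7.7046] v=[-1.3066]
Step 3: x=[7.4178] v=[-1.9120]
Step 4: x=[7.0486] v=[-2.4615]
Step 5: x=[6.6078] v=[-2.9390]
Step 6: x=[6.1082] v=[-3.3305]
Step 7: x=[5.5645] v=[-3.6246]
Step 8: x=[4.9926] v=[-3.8127]
Step 9: x=[4.4092] v=[-3.8893]
Step 10: x=[3.8314] v=[-3.8521]
Step 11: x=[3.2761] v=[-3.7022]
Step 12: x=[2.7595] v=[-3.4440]
Step 13: x=[2.2967] v=[-3.0851]
Step 14: x=[1.9013] v=[-2.6360]
Step 15: x=[1.5848] v=[-2.1098]
Step 16: x=[1.3565] v=[-1.5218]
Step 17: x=[1.2231] v=[-0.8893]
Step 18: x=[1.1885] v=[-0.2308]
Step 19: x=[1.2537] v=[0.4345]
First v>=0 after going negative at step 19, time=2.8500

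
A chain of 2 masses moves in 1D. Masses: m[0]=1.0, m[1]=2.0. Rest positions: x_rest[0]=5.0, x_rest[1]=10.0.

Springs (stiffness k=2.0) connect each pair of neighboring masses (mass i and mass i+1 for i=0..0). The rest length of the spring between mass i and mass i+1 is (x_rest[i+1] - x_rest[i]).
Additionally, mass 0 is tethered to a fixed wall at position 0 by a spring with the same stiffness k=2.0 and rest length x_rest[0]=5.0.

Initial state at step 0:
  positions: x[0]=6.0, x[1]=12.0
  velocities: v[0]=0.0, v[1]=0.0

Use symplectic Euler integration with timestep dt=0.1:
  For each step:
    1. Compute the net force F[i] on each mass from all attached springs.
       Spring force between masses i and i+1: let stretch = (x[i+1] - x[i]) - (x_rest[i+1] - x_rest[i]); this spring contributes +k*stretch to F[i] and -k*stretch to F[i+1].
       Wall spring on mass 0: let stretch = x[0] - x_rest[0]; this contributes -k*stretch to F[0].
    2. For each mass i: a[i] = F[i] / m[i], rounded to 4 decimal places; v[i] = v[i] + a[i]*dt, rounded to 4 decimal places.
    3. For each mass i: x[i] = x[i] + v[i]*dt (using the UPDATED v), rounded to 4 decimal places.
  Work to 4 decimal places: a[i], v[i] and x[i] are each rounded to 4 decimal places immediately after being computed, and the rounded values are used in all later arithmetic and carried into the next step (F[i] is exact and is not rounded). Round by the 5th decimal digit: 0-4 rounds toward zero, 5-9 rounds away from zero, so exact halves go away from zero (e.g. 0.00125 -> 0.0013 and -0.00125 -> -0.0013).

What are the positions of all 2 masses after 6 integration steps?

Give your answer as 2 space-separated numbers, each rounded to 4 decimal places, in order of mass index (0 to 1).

Step 0: x=[6.0000 12.0000] v=[0.0000 0.0000]
Step 1: x=[6.0000 11.9900] v=[0.0000 -0.1000]
Step 2: x=[5.9998 11.9701] v=[-0.0020 -0.1990]
Step 3: x=[5.9990 11.9405] v=[-0.0079 -0.2960]
Step 4: x=[5.9971 11.9015] v=[-0.0194 -0.3902]
Step 5: x=[5.9933 11.8534] v=[-0.0379 -0.4806]
Step 6: x=[5.9869 11.7967] v=[-0.0645 -0.5666]

Answer: 5.9869 11.7967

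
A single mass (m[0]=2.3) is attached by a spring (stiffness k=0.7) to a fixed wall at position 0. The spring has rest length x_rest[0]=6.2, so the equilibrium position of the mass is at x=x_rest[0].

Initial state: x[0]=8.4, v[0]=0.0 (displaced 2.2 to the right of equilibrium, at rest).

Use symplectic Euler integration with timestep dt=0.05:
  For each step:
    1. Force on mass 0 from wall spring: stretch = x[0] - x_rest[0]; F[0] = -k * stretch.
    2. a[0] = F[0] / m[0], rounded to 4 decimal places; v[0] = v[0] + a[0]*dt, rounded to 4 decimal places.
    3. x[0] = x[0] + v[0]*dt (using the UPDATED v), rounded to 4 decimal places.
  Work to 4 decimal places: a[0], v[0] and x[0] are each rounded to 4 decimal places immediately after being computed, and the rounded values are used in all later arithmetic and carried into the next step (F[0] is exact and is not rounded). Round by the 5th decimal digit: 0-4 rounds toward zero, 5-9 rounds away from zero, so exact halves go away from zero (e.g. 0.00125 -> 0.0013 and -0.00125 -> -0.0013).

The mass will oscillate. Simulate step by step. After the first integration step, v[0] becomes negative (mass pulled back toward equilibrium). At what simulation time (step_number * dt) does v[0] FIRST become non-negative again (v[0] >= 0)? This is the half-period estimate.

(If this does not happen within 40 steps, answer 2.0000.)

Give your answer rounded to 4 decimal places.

Step 0: x=[8.4000] v=[0.0000]
Step 1: x=[8.3983] v=[-0.0335]
Step 2: x=[8.3950] v=[-0.0670]
Step 3: x=[8.3900] v=[-0.1004]
Step 4: x=[8.3833] v=[-0.1337]
Step 5: x=[8.3750] v=[-0.1669]
Step 6: x=[8.3650] v=[-0.2000]
Step 7: x=[8.3534] v=[-0.2329]
Step 8: x=[8.3401] v=[-0.2657]
Step 9: x=[8.3252] v=[-0.2983]
Step 10: x=[8.3087] v=[-0.3306]
Step 11: x=[8.2906] v=[-0.3627]
Step 12: x=[8.2709] v=[-0.3945]
Step 13: x=[8.2496] v=[-0.4260]
Step 14: x=[8.2267] v=[-0.4572]
Step 15: x=[8.2023] v=[-0.4880]
Step 16: x=[8.1764] v=[-0.5185]
Step 17: x=[8.1490] v=[-0.5486]
Step 18: x=[8.1201] v=[-0.5783]
Step 19: x=[8.0897] v=[-0.6075]
Step 20: x=[8.0579] v=[-0.6363]
Step 21: x=[8.0247] v=[-0.6646]
Step 22: x=[7.9901] v=[-0.6924]
Step 23: x=[7.9541] v=[-0.7196]
Step 24: x=[7.9168] v=[-0.7463]
Step 25: x=[7.8782] v=[-0.7724]
Step 26: x=[7.8383] v=[-0.7979]
Step 27: x=[7.7972] v=[-0.8228]
Step 28: x=[7.7548] v=[-0.8471]
Step 29: x=[7.7113] v=[-0.8708]
Step 30: x=[7.6666] v=[-0.8938]
Step 31: x=[7.6208] v=[-0.9161]
Step 32: x=[7.5739] v=[-0.9377]
Step 33: x=[7.5260] v=[-0.9586]
Step 34: x=[7.4771] v=[-0.9788]
Step 35: x=[7.4272] v=[-0.9982]
Step 36: x=[7.3764] v=[-1.0169]
Step 37: x=[7.3247] v=[-1.0348]
Step 38: x=[7.2721] v=[-1.0519]
Step 39: x=[7.2187] v=[-1.0682]
Step 40: x=[7.1645] v=[-1.0837]
v[0] did not become non-negative within 40 steps; using fallback time=2.0000

Answer: 2.0000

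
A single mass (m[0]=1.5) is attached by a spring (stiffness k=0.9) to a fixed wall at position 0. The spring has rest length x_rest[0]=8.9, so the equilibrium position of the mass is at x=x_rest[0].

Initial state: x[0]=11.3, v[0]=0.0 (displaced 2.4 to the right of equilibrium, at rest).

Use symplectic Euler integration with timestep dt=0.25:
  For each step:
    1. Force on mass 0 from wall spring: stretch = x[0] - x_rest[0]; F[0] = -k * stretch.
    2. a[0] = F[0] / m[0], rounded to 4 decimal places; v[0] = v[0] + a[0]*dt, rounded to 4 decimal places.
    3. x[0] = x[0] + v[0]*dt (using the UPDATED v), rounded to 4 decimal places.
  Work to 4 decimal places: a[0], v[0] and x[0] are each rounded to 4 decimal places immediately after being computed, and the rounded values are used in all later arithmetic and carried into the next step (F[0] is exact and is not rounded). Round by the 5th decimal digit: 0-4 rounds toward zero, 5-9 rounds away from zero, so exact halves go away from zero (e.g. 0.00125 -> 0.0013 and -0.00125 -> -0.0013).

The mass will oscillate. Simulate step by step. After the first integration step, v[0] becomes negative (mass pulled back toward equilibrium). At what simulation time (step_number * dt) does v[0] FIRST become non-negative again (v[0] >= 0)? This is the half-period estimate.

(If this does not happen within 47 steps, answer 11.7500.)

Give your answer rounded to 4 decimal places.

Step 0: x=[11.3000] v=[0.0000]
Step 1: x=[11.2100] v=[-0.3600]
Step 2: x=[11.0334] v=[-0.7065]
Step 3: x=[10.7768] v=[-1.0265]
Step 4: x=[10.4498] v=[-1.3080]
Step 5: x=[10.0647] v=[-1.5405]
Step 6: x=[9.6359] v=[-1.7152]
Step 7: x=[9.1795] v=[-1.8256]
Step 8: x=[8.7126] v=[-1.8675]
Step 9: x=[8.2528] v=[-1.8394]
Step 10: x=[7.8172] v=[-1.7423]
Step 11: x=[7.4222] v=[-1.5799]
Step 12: x=[7.0827] v=[-1.3582]
Step 13: x=[6.8113] v=[-1.0856]
Step 14: x=[6.6182] v=[-0.7723]
Step 15: x=[6.5107] v=[-0.4300]
Step 16: x=[6.4928] v=[-0.0716]
Step 17: x=[6.5652] v=[0.2895]
First v>=0 after going negative at step 17, time=4.2500

Answer: 4.2500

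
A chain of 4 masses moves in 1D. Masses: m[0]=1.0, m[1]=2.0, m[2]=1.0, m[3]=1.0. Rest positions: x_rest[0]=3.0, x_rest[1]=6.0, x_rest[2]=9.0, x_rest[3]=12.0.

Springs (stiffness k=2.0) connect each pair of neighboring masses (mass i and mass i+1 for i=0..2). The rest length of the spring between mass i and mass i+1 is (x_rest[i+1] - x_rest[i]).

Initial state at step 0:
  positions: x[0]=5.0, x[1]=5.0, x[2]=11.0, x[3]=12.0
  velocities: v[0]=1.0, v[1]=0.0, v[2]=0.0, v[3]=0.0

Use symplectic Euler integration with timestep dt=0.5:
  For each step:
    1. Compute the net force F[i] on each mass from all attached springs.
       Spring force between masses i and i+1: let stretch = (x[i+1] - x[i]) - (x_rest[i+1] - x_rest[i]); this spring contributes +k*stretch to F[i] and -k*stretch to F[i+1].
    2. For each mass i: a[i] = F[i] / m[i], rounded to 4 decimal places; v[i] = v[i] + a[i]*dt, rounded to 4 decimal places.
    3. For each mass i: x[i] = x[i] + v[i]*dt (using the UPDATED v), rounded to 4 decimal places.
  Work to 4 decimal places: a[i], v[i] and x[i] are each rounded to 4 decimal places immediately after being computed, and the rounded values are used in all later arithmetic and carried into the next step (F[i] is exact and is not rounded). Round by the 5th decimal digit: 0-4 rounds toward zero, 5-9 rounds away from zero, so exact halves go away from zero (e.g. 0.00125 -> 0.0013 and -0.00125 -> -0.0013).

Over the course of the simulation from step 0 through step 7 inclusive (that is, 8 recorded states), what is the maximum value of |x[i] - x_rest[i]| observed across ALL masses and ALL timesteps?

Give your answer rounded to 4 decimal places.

Step 0: x=[5.0000 5.0000 11.0000 12.0000] v=[1.0000 0.0000 0.0000 0.0000]
Step 1: x=[4.0000 6.5000 8.5000 13.0000] v=[-2.0000 3.0000 -5.0000 2.0000]
Step 2: x=[2.7500 7.8750 7.2500 13.2500] v=[-2.5000 2.7500 -2.5000 0.5000]
Step 3: x=[2.5625 7.8125 9.3125 12.0000] v=[-0.3750 -0.1250 4.1250 -2.5000]
Step 4: x=[3.5000 6.8125 11.9688 10.9063] v=[1.8750 -2.0000 5.3125 -2.1875]
Step 5: x=[4.5938 6.2735 11.5157 11.8438] v=[2.1875 -1.0781 -0.9063 1.8750]
Step 6: x=[5.0274 6.6251 8.6055 14.1173] v=[0.8672 0.7032 -5.8204 4.5469]
Step 7: x=[4.7599 7.0724 7.4610 15.1349] v=[-0.5351 0.8946 -2.2890 2.0351]
Max displacement = 3.1349

Answer: 3.1349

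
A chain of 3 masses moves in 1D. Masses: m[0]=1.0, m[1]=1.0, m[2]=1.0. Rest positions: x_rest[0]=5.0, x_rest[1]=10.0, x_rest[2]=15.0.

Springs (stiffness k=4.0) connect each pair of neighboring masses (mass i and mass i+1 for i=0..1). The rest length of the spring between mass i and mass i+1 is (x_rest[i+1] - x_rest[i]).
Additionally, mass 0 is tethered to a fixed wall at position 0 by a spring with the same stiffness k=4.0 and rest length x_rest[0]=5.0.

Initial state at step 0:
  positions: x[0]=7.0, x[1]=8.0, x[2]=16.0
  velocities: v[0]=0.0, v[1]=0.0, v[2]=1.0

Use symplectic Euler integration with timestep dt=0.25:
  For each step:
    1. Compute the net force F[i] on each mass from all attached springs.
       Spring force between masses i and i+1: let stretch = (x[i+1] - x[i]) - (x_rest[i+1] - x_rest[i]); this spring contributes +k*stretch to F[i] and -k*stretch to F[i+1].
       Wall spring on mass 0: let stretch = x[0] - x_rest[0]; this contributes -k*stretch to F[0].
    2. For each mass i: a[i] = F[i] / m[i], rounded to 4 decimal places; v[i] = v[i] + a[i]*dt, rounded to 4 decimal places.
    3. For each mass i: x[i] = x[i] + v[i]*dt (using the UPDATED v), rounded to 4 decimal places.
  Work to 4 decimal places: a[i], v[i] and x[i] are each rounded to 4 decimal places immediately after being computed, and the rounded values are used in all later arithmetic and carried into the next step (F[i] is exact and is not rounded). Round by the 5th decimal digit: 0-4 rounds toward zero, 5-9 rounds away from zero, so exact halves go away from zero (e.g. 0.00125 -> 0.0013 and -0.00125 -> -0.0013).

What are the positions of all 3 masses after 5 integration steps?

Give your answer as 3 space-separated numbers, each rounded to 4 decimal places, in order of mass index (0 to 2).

Answer: 5.8682 9.4658 16.1543

Derivation:
Step 0: x=[7.0000 8.0000 16.0000] v=[0.0000 0.0000 1.0000]
Step 1: x=[5.5000 9.7500 15.5000] v=[-6.0000 7.0000 -2.0000]
Step 2: x=[3.6875 11.8750 14.8125] v=[-7.2500 8.5000 -2.7500]
Step 3: x=[3.0000 12.6875 14.6406] v=[-2.7500 3.2500 -0.6875]
Step 4: x=[3.9844 11.5664 15.2305] v=[3.9375 -4.4844 2.3594]
Step 5: x=[5.8682 9.4658 16.1543] v=[7.5351 -8.4023 3.6953]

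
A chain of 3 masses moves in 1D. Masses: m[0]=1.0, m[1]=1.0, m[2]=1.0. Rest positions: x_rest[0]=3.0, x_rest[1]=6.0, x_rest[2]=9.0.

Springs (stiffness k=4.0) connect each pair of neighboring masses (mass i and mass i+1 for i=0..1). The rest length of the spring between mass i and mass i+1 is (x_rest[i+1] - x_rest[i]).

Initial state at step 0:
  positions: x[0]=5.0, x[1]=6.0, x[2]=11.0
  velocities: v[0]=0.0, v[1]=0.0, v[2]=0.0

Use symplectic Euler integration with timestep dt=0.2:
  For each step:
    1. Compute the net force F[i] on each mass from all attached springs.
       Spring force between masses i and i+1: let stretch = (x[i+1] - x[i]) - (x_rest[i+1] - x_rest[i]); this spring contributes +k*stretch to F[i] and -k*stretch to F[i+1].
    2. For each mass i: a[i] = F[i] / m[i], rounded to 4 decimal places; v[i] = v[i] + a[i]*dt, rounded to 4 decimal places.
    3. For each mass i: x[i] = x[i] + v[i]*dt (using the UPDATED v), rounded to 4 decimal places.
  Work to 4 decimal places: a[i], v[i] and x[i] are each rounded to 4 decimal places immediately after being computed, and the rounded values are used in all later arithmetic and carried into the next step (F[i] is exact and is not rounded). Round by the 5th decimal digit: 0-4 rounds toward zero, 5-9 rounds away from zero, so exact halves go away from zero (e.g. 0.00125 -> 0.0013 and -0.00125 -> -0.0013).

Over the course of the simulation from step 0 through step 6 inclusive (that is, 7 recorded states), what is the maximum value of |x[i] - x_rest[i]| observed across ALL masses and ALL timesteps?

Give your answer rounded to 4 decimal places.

Step 0: x=[5.0000 6.0000 11.0000] v=[0.0000 0.0000 0.0000]
Step 1: x=[4.6800 6.6400 10.6800] v=[-1.6000 3.2000 -1.6000]
Step 2: x=[4.1936 7.6128 10.1936] v=[-2.4320 4.8640 -2.4320]
Step 3: x=[3.7743 8.4515 9.7743] v=[-2.0966 4.1933 -2.0966]
Step 4: x=[3.6233 8.7535 9.6233] v=[-0.7548 1.5098 -0.7548]
Step 5: x=[3.8132 8.3738 9.8132] v=[0.9494 -1.8985 0.9494]
Step 6: x=[4.2528 7.4947 10.2528] v=[2.1979 -4.3955 2.1979]
Max displacement = 2.7535

Answer: 2.7535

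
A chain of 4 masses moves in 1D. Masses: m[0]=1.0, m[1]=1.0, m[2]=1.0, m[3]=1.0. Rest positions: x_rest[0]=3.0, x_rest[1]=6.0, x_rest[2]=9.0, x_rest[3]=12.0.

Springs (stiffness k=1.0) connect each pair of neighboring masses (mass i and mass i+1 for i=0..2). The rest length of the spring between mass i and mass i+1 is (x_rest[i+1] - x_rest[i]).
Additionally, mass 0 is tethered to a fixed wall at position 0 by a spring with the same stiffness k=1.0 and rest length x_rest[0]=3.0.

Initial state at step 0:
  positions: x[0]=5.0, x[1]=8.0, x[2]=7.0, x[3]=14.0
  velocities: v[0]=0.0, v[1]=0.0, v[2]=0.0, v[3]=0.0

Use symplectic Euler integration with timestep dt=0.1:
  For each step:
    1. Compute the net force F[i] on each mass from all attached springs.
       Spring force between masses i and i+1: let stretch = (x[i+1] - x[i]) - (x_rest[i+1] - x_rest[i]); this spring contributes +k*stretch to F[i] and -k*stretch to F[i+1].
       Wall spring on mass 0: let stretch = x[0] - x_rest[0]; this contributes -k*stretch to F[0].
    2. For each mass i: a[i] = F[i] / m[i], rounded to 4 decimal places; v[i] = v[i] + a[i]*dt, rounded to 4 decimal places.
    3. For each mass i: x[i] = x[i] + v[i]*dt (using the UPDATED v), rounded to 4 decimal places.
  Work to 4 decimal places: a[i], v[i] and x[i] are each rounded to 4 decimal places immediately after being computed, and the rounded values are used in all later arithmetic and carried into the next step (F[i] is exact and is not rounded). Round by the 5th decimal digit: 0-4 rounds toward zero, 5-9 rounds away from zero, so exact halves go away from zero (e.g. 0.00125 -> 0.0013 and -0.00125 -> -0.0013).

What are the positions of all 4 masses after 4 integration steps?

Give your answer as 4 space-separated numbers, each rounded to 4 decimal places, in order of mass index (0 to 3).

Step 0: x=[5.0000 8.0000 7.0000 14.0000] v=[0.0000 0.0000 0.0000 0.0000]
Step 1: x=[4.9800 7.9600 7.0800 13.9600] v=[-0.2000 -0.4000 0.8000 -0.4000]
Step 2: x=[4.9400 7.8814 7.2376 13.8812] v=[-0.4000 -0.7860 1.5760 -0.7880]
Step 3: x=[4.8800 7.7670 7.4681 13.7660] v=[-0.5999 -1.1445 2.3047 -1.1524]
Step 4: x=[4.8001 7.6207 7.7645 13.6178] v=[-0.7992 -1.4631 2.9644 -1.4822]

Answer: 4.8001 7.6207 7.7645 13.6178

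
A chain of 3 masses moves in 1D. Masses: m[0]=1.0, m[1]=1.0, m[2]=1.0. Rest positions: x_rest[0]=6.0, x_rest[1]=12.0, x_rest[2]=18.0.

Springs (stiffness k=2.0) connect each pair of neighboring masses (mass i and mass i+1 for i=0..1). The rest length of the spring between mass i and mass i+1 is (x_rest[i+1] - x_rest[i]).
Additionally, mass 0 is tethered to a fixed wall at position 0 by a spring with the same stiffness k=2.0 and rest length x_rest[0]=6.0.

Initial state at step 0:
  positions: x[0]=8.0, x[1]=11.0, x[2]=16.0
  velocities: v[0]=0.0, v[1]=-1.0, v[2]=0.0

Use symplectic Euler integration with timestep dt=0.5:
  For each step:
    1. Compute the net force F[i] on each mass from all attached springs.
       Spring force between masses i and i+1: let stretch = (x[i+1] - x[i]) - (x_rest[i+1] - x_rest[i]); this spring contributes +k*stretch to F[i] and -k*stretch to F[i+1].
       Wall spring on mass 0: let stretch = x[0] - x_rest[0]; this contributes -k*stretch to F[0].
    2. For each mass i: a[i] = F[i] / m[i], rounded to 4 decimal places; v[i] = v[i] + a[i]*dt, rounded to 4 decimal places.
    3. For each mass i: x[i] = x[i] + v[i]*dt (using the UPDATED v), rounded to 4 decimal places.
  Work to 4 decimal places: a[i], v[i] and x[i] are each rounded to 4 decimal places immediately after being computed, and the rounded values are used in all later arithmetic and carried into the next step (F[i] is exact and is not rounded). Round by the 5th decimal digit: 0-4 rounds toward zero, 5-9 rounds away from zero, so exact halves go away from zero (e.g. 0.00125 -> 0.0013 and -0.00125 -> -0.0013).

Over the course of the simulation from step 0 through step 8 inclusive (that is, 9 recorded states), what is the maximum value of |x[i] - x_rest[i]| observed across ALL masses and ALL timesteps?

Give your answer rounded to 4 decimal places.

Step 0: x=[8.0000 11.0000 16.0000] v=[0.0000 -1.0000 0.0000]
Step 1: x=[5.5000 11.5000 16.5000] v=[-5.0000 1.0000 1.0000]
Step 2: x=[3.2500 11.5000 17.5000] v=[-4.5000 0.0000 2.0000]
Step 3: x=[3.5000 10.3750 18.5000] v=[0.5000 -2.2500 2.0000]
Step 4: x=[5.4375 9.8750 18.4375] v=[3.8750 -1.0000 -0.1250]
Step 5: x=[6.8750 11.4375 17.0938] v=[2.8750 3.1250 -2.6875]
Step 6: x=[7.1563 13.5469 15.9219] v=[0.5625 4.2188 -2.3438]
Step 7: x=[7.0547 13.6485 16.5625] v=[-0.2032 0.2032 1.2812]
Step 8: x=[6.7227 11.9102 18.7461] v=[-0.6641 -3.4766 4.3672]
Max displacement = 2.7500

Answer: 2.7500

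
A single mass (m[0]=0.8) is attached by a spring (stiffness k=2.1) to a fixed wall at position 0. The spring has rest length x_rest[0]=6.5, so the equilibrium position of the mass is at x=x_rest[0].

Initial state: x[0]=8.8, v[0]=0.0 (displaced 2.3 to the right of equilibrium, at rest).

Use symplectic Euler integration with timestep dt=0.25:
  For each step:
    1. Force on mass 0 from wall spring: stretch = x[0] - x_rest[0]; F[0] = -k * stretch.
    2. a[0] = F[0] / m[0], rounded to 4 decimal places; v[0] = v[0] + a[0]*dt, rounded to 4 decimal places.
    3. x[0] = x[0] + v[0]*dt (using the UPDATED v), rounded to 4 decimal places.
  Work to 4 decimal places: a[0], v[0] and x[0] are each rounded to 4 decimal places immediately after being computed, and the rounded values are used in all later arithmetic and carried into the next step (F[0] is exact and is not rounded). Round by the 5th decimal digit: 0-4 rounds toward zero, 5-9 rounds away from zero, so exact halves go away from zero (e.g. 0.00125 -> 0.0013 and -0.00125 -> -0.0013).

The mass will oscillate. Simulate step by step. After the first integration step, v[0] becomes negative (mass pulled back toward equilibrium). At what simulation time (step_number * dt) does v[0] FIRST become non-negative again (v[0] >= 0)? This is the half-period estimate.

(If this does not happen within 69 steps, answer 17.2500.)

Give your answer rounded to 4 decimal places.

Step 0: x=[8.8000] v=[0.0000]
Step 1: x=[8.4227] v=[-1.5094]
Step 2: x=[7.7299] v=[-2.7712]
Step 3: x=[6.8353] v=[-3.5783]
Step 4: x=[5.8857] v=[-3.7984]
Step 5: x=[5.0369] v=[-3.3953]
Step 6: x=[4.4281] v=[-2.4352]
Step 7: x=[4.1592] v=[-1.0755]
Step 8: x=[4.2744] v=[0.4607]
First v>=0 after going negative at step 8, time=2.0000

Answer: 2.0000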